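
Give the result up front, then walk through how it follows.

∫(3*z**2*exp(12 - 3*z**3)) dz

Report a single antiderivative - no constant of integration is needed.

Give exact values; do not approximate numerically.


The answer is -exp(12 - 3*z**3)/3.
Step 1. Substitute u = z**3 - 4, turning ∫(3*z**2*exp(12 - 3*z**3)) dz into ∫(exp(-3*u)) du: now ∫(exp(-3*u)) du.
Step 2. Evaluate the standard form: now -exp(-3*u)/3.
Step 3. Substitute back u = z**3 - 4: now -exp(12 - 3*z**3)/3.
Answer: -exp(12 - 3*z**3)/3.


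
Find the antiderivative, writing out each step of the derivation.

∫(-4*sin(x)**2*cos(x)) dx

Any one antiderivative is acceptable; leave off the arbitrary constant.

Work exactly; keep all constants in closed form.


Step 1. Substitute u = sin(x), turning ∫(-4*sin(x)**2*cos(x)) dx into ∫(-4*u**2) du: now ∫(-4*u**2) du.
Step 2. Evaluate the standard form: now -4*u**3/3.
Step 3. Substitute back u = sin(x): now -4*sin(x)**3/3.
Answer: -4*sin(x)**3/3.


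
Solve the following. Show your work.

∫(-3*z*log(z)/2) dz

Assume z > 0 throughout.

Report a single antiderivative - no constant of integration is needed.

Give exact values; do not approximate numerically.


Step 1. Integrate ∫(-3*z*log(z)/2) dz by parts with u = log(z), dv = (-3*z/2) dz, so v = -3*z**2/4 [assuming z > 0]: now -3*z**2*log(z)/4 + ∫(3*z/4) dz.
Step 2. Evaluate the standard form: now -3*z**2*log(z)/4 + 3*z**2/8.
Answer: -3*z**2*log(z)/4 + 3*z**2/8.


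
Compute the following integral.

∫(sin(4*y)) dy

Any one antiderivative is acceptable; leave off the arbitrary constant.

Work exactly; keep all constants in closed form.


Answer: -cos(4*y)/4.


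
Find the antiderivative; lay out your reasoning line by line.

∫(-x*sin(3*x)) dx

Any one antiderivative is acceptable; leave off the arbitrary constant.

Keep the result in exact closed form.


Step 1. Integrate ∫(-x*sin(3*x)) dx by parts with u = x, dv = (-sin(3*x)) dx, so v = cos(3*x)/3: now x*cos(3*x)/3 + ∫(-cos(3*x)/3) dx.
Step 2. Evaluate the standard form: now x*cos(3*x)/3 - sin(3*x)/9.
Answer: x*cos(3*x)/3 - sin(3*x)/9.


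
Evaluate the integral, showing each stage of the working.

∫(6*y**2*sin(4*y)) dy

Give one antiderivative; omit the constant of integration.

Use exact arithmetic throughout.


Step 1. Integrate ∫(6*y**2*sin(4*y)) dy by parts with u = y**2, dv = (6*sin(4*y)) dy, so v = -3*cos(4*y)/2: now -3*y**2*cos(4*y)/2 + ∫(3*y*cos(4*y)) dy.
Step 2. Integrate ∫(3*y*cos(4*y)) dy by parts with u = y, dv = (3*cos(4*y)) dy, so v = 3*sin(4*y)/4: now -3*y**2*cos(4*y)/2 + 3*y*sin(4*y)/4 + ∫(-3*sin(4*y)/4) dy.
Step 3. Evaluate the standard form: now -3*y**2*cos(4*y)/2 + 3*y*sin(4*y)/4 + 3*cos(4*y)/16.
Answer: -3*y**2*cos(4*y)/2 + 3*y*sin(4*y)/4 + 3*cos(4*y)/16.


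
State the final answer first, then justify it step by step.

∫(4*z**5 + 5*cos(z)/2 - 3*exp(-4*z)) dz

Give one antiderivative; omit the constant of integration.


The answer is 2*z**6/3 + 5*sin(z)/2 + 3*exp(-4*z)/4.
Step 1. Rewrite: now ∫(4*z**5) dz + ∫(-3*exp(-4*z)) dz + ∫(5*cos(z)/2) dz.
Step 2. Evaluate the standard form: now ∫(4*z**5) dz + ∫(5*cos(z)/2) dz + 3*exp(-4*z)/4.
Step 3. Evaluate the standard form: now 2*z**6/3 + ∫(5*cos(z)/2) dz + 3*exp(-4*z)/4.
Step 4. Evaluate the standard form: now 2*z**6/3 + 5*sin(z)/2 + 3*exp(-4*z)/4.
Answer: 2*z**6/3 + 5*sin(z)/2 + 3*exp(-4*z)/4.


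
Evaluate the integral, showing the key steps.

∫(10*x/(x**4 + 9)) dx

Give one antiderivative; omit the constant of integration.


Step 1. Substitute u = x**2, turning ∫(10*x/(x**4 + 9)) dx into ∫(5/(u**2 + 9)) du: now ∫(5/(u**2 + 9)) du.
Step 2. Evaluate the standard form: now 5*atan(u/3)/3.
Step 3. Substitute back u = x**2: now 5*atan(x**2/3)/3.
Answer: 5*atan(x**2/3)/3.


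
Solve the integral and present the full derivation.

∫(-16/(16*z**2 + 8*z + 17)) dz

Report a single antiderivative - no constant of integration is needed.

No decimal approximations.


Step 1. Substitute u = 4*z + 1, turning ∫(-16/(16*z**2 + 8*z + 17)) dz into ∫(-4/(u**2 + 16)) du: now ∫(-4/(u**2 + 16)) du.
Step 2. Evaluate the standard form: now -atan(u/4).
Step 3. Substitute back u = 4*z + 1: now -atan(z + 1/4).
Answer: -atan(z + 1/4).


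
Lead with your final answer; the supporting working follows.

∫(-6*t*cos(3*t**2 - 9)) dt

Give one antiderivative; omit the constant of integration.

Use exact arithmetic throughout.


The answer is -sin(3*t**2 - 9).
Step 1. Substitute u = t**2 - 3, turning ∫(-6*t*cos(3*t**2 - 9)) dt into ∫(-3*cos(3*u)) du: now ∫(-3*cos(3*u)) du.
Step 2. Evaluate the standard form: now -sin(3*u).
Step 3. Substitute back u = t**2 - 3: now -sin(3*t**2 - 9).
Answer: -sin(3*t**2 - 9).


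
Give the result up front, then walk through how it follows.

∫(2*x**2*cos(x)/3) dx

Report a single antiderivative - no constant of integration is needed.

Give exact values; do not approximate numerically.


The answer is 2*x**2*sin(x)/3 + 4*x*cos(x)/3 - 4*sin(x)/3.
Step 1. Integrate ∫(2*x**2*cos(x)/3) dx by parts with u = x**2, dv = (2*cos(x)/3) dx, so v = 2*sin(x)/3: now 2*x**2*sin(x)/3 + ∫(-4*x*sin(x)/3) dx.
Step 2. Integrate ∫(-4*x*sin(x)/3) dx by parts with u = x, dv = (-4*sin(x)/3) dx, so v = 4*cos(x)/3: now 2*x**2*sin(x)/3 + 4*x*cos(x)/3 + ∫(-4*cos(x)/3) dx.
Step 3. Evaluate the standard form: now 2*x**2*sin(x)/3 + 4*x*cos(x)/3 - 4*sin(x)/3.
Answer: 2*x**2*sin(x)/3 + 4*x*cos(x)/3 - 4*sin(x)/3.


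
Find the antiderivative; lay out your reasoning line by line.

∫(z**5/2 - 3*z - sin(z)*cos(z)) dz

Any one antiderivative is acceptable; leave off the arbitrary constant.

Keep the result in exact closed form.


Step 1. Rewrite: now ∫(-3*z) dz + ∫(z**5/2) dz + ∫(-sin(z)*cos(z)) dz.
Step 2. Substitute u = sin(z), turning ∫(-sin(z)*cos(z)) dz into ∫(-u) du: now ∫(-u) du + ∫(-3*z) dz + ∫(z**5/2) dz.
Step 3. Evaluate the standard form: now -u**2/2 + ∫(-3*z) dz + ∫(z**5/2) dz.
Step 4. Substitute back u = sin(z): now -sin(z)**2/2 + ∫(-3*z) dz + ∫(z**5/2) dz.
Step 5. Evaluate the standard form: now -3*z**2/2 - sin(z)**2/2 + ∫(z**5/2) dz.
Step 6. Evaluate the standard form: now z**6/12 - 3*z**2/2 - sin(z)**2/2.
Answer: z**6/12 - 3*z**2/2 - sin(z)**2/2.


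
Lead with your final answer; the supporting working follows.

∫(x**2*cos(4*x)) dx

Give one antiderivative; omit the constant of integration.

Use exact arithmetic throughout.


The answer is x**2*sin(4*x)/4 + x*cos(4*x)/8 - sin(4*x)/32.
Step 1. Integrate ∫(x**2*cos(4*x)) dx by parts with u = x**2, dv = (cos(4*x)) dx, so v = sin(4*x)/4: now x**2*sin(4*x)/4 + ∫(-x*sin(4*x)/2) dx.
Step 2. Integrate ∫(-x*sin(4*x)/2) dx by parts with u = x, dv = (-sin(4*x)/2) dx, so v = cos(4*x)/8: now x**2*sin(4*x)/4 + x*cos(4*x)/8 + ∫(-cos(4*x)/8) dx.
Step 3. Evaluate the standard form: now x**2*sin(4*x)/4 + x*cos(4*x)/8 - sin(4*x)/32.
Answer: x**2*sin(4*x)/4 + x*cos(4*x)/8 - sin(4*x)/32.


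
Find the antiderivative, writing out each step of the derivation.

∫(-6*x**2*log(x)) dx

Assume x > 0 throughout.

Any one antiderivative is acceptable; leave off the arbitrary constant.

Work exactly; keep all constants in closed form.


Step 1. Integrate ∫(-6*x**2*log(x)) dx by parts with u = log(x), dv = (-6*x**2) dx, so v = -2*x**3 [assuming x > 0]: now -2*x**3*log(x) + ∫(2*x**2) dx.
Step 2. Evaluate the standard form: now -2*x**3*log(x) + 2*x**3/3.
Answer: -2*x**3*log(x) + 2*x**3/3.


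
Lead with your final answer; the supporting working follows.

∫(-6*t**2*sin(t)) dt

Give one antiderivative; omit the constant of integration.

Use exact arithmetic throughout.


The answer is 6*t**2*cos(t) - 12*t*sin(t) - 12*cos(t).
Step 1. Integrate ∫(-6*t**2*sin(t)) dt by parts with u = t**2, dv = (-6*sin(t)) dt, so v = 6*cos(t): now 6*t**2*cos(t) + ∫(-12*t*cos(t)) dt.
Step 2. Integrate ∫(-12*t*cos(t)) dt by parts with u = t, dv = (-12*cos(t)) dt, so v = -12*sin(t): now 6*t**2*cos(t) - 12*t*sin(t) + ∫(12*sin(t)) dt.
Step 3. Evaluate the standard form: now 6*t**2*cos(t) - 12*t*sin(t) - 12*cos(t).
Answer: 6*t**2*cos(t) - 12*t*sin(t) - 12*cos(t).


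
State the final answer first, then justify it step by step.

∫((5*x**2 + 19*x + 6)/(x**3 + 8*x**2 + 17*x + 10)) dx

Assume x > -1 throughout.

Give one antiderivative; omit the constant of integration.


The answer is -2*log(x + 1) + 4*log(x + 2) + 3*log(x + 5).
Step 1. Decompose ∫((5*x**2 + 19*x + 6)/(x**3 + 8*x**2 + 17*x + 10)) dx by partial fractions, (5*x**2 + 19*x + 6)/(x**3 + 8*x**2 + 17*x + 10) = 3/(x + 5) + 4/(x + 2) - 2/(x + 1): now ∫(-2/(x + 1)) dx + ∫(4/(x + 2)) dx + ∫(3/(x + 5)) dx.
Step 2. Evaluate the standard form [assuming x > -1]: now -2*log(x + 1) + ∫(4/(x + 2)) dx + ∫(3/(x + 5)) dx.
Step 3. Evaluate the standard form [assuming x > -2]: now -2*log(x + 1) + 4*log(x + 2) + ∫(3/(x + 5)) dx.
Step 4. Evaluate the standard form [assuming x > -5]: now -2*log(x + 1) + 4*log(x + 2) + 3*log(x + 5).
Answer: -2*log(x + 1) + 4*log(x + 2) + 3*log(x + 5).


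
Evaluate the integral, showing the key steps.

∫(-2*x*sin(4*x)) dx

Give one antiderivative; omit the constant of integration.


Step 1. Integrate ∫(-2*x*sin(4*x)) dx by parts with u = x, dv = (-2*sin(4*x)) dx, so v = cos(4*x)/2: now x*cos(4*x)/2 + ∫(-cos(4*x)/2) dx.
Step 2. Evaluate the standard form: now x*cos(4*x)/2 - sin(4*x)/8.
Answer: x*cos(4*x)/2 - sin(4*x)/8.


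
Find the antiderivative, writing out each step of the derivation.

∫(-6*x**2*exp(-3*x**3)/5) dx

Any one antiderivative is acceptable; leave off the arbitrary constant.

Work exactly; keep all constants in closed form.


Step 1. Substitute u = x**3, turning ∫(-6*x**2*exp(-3*x**3)/5) dx into ∫(-2*exp(-3*u)/5) du: now ∫(-2*exp(-3*u)/5) du.
Step 2. Evaluate the standard form: now 2*exp(-3*u)/15.
Step 3. Substitute back u = x**3: now 2*exp(-3*x**3)/15.
Answer: 2*exp(-3*x**3)/15.


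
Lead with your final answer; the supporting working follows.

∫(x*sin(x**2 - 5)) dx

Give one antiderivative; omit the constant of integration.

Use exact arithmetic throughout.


The answer is -cos(x**2 - 5)/2.
Step 1. Substitute u = x**2 - 5, turning ∫(x*sin(x**2 - 5)) dx into ∫(sin(u)/2) du: now ∫(sin(u)/2) du.
Step 2. Evaluate the standard form: now -cos(u)/2.
Step 3. Substitute back u = x**2 - 5: now -cos(x**2 - 5)/2.
Answer: -cos(x**2 - 5)/2.


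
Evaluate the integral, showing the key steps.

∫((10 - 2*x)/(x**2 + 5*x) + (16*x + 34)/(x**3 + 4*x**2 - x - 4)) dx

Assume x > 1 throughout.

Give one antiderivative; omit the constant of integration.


Step 1. Rewrite: now ∫((10 - 2*x)/(x**2 + 5*x)) dx + ∫((16*x + 34)/(x**3 + 4*x**2 - x - 4)) dx.
Step 2. Decompose ∫((10 - 2*x)/(x**2 + 5*x)) dx by partial fractions, (10 - 2*x)/(x**2 + 5*x) = -4/(x + 5) + 2/x: now ∫(2/x) dx + ∫((16*x + 34)/(x**3 + 4*x**2 - x - 4)) dx + ∫(-4/(x + 5)) dx.
Step 3. Evaluate the standard form [assuming x > -5]: now -4*log(x + 5) + ∫(2/x) dx + ∫((16*x + 34)/(x**3 + 4*x**2 - x - 4)) dx.
Step 4. Evaluate the standard form [assuming x > 0]: now 2*log(x) - 4*log(x + 5) + ∫((16*x + 34)/(x**3 + 4*x**2 - x - 4)) dx.
Step 5. Decompose ∫((16*x + 34)/(x**3 + 4*x**2 - x - 4)) dx by partial fractions, (16*x + 34)/(x**3 + 4*x**2 - x - 4) = -2/(x + 4) - 3/(x + 1) + 5/(x - 1): now 2*log(x) - 4*log(x + 5) + ∫(5/(x - 1)) dx + ∫(-3/(x + 1)) dx + ∫(-2/(x + 4)) dx.
Step 6. Evaluate the standard form [assuming x > -4]: now 2*log(x) - 2*log(x + 4) - 4*log(x + 5) + ∫(5/(x - 1)) dx + ∫(-3/(x + 1)) dx.
Step 7. Evaluate the standard form [assuming x > 1]: now 2*log(x) + 5*log(x - 1) - 2*log(x + 4) - 4*log(x + 5) + ∫(-3/(x + 1)) dx.
Step 8. Evaluate the standard form [assuming x > -1]: now 2*log(x) + 5*log(x - 1) - 3*log(x + 1) - 2*log(x + 4) - 4*log(x + 5).
Answer: 2*log(x) + 5*log(x - 1) - 3*log(x + 1) - 2*log(x + 4) - 4*log(x + 5).


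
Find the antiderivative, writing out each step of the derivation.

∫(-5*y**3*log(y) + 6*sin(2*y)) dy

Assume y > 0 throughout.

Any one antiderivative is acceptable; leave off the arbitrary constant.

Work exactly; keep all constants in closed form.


Step 1. Rewrite: now ∫(-5*y**3*log(y)) dy + ∫(6*sin(2*y)) dy.
Step 2. Integrate ∫(-5*y**3*log(y)) dy by parts with u = log(y), dv = (-5*y**3) dy, so v = -5*y**4/4 [assuming y > 0]: now -5*y**4*log(y)/4 + ∫(5*y**3/4) dy + ∫(6*sin(2*y)) dy.
Step 3. Evaluate the standard form: now -5*y**4*log(y)/4 + 5*y**4/16 + ∫(6*sin(2*y)) dy.
Step 4. Evaluate the standard form: now -5*y**4*log(y)/4 + 5*y**4/16 - 3*cos(2*y).
Answer: -5*y**4*log(y)/4 + 5*y**4/16 - 3*cos(2*y).


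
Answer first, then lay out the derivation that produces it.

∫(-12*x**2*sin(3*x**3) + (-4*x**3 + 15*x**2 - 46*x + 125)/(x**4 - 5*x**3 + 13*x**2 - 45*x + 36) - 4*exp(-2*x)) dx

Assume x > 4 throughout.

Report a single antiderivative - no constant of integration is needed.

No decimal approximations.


The answer is -log(x - 4) - 3*log(x - 1) + 4*cos(3*x**3)/3 + 2*atan(x/3)/3 + 2*exp(-2*x).
Step 1. Rewrite: now ∫(-12*x**2*sin(3*x**3)) dx + ∫((-4*x**3 + 15*x**2 - 46*x + 125)/(x**4 - 5*x**3 + 13*x**2 - 45*x + 36)) dx + ∫(-4*exp(-2*x)) dx.
Step 2. Decompose ∫((-4*x**3 + 15*x**2 - 46*x + 125)/(x**4 - 5*x**3 + 13*x**2 - 45*x + 36)) dx by partial fractions, (-4*x**3 + 15*x**2 - 46*x + 125)/(x**4 - 5*x**3 + 13*x**2 - 45*x + 36) = 2/(x**2 + 9) - 3/(x - 1) - 1/(x - 4): now ∫(-12*x**2*sin(3*x**3)) dx + ∫(-1/(x - 4)) dx + ∫(-3/(x - 1)) dx + ∫(2/(x**2 + 9)) dx + ∫(-4*exp(-2*x)) dx.
Step 3. Evaluate the standard form [assuming x > 1]: now -3*log(x - 1) + ∫(-12*x**2*sin(3*x**3)) dx + ∫(-1/(x - 4)) dx + ∫(2/(x**2 + 9)) dx + ∫(-4*exp(-2*x)) dx.
Step 4. Evaluate the standard form [assuming x > 4]: now -log(x - 4) - 3*log(x - 1) + ∫(-12*x**2*sin(3*x**3)) dx + ∫(2/(x**2 + 9)) dx + ∫(-4*exp(-2*x)) dx.
Step 5. Evaluate the standard form: now -log(x - 4) - 3*log(x - 1) + 2*atan(x/3)/3 + ∫(-12*x**2*sin(3*x**3)) dx + ∫(-4*exp(-2*x)) dx.
Step 6. Evaluate the standard form: now -log(x - 4) - 3*log(x - 1) + 2*atan(x/3)/3 + ∫(-12*x**2*sin(3*x**3)) dx + 2*exp(-2*x).
Step 7. Substitute u = x**3, turning ∫(-12*x**2*sin(3*x**3)) dx into ∫(-4*sin(3*u)) du: now -log(x - 4) - 3*log(x - 1) + 2*atan(x/3)/3 + ∫(-4*sin(3*u)) du + 2*exp(-2*x).
Step 8. Evaluate the standard form: now -log(x - 4) - 3*log(x - 1) + 4*cos(3*u)/3 + 2*atan(x/3)/3 + 2*exp(-2*x).
Step 9. Substitute back u = x**3: now -log(x - 4) - 3*log(x - 1) + 4*cos(3*x**3)/3 + 2*atan(x/3)/3 + 2*exp(-2*x).
Answer: -log(x - 4) - 3*log(x - 1) + 4*cos(3*x**3)/3 + 2*atan(x/3)/3 + 2*exp(-2*x).


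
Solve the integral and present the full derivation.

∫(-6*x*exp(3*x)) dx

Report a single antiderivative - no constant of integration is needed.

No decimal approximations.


Step 1. Integrate ∫(-6*x*exp(3*x)) dx by parts with u = x, dv = (-6*exp(3*x)) dx, so v = -2*exp(3*x): now -2*x*exp(3*x) + ∫(2*exp(3*x)) dx.
Step 2. Evaluate the standard form: now -2*x*exp(3*x) + 2*exp(3*x)/3.
Answer: -2*x*exp(3*x) + 2*exp(3*x)/3.


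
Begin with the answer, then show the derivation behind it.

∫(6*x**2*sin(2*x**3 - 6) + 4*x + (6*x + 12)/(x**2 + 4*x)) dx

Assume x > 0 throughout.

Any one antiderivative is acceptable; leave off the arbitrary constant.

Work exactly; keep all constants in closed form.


The answer is 2*x**2 + 3*log(x) + 3*log(x + 4) - cos(2*x**3 - 6).
Step 1. Rewrite: now ∫(4*x) dx + ∫(6*x**2*sin(2*x**3 - 6)) dx + ∫((6*x + 12)/(x**2 + 4*x)) dx.
Step 2. Evaluate the standard form: now 2*x**2 + ∫(6*x**2*sin(2*x**3 - 6)) dx + ∫((6*x + 12)/(x**2 + 4*x)) dx.
Step 3. Decompose ∫((6*x + 12)/(x**2 + 4*x)) dx by partial fractions, (6*x + 12)/(x**2 + 4*x) = 3/(x + 4) + 3/x: now 2*x**2 + ∫(3/x) dx + ∫(6*x**2*sin(2*x**3 - 6)) dx + ∫(3/(x + 4)) dx.
Step 4. Evaluate the standard form [assuming x > -4]: now 2*x**2 + 3*log(x + 4) + ∫(3/x) dx + ∫(6*x**2*sin(2*x**3 - 6)) dx.
Step 5. Evaluate the standard form [assuming x > 0]: now 2*x**2 + 3*log(x) + 3*log(x + 4) + ∫(6*x**2*sin(2*x**3 - 6)) dx.
Step 6. Substitute u = x**3 - 3, turning ∫(6*x**2*sin(2*x**3 - 6)) dx into ∫(2*sin(2*u)) du: now 2*x**2 + 3*log(x) + 3*log(x + 4) + ∫(2*sin(2*u)) du.
Step 7. Evaluate the standard form: now 2*x**2 + 3*log(x) + 3*log(x + 4) - cos(2*u).
Step 8. Substitute back u = x**3 - 3: now 2*x**2 + 3*log(x) + 3*log(x + 4) - cos(2*x**3 - 6).
Answer: 2*x**2 + 3*log(x) + 3*log(x + 4) - cos(2*x**3 - 6).


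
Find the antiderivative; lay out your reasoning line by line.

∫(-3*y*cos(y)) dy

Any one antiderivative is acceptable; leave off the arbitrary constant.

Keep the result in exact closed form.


Step 1. Integrate ∫(-3*y*cos(y)) dy by parts with u = y, dv = (-3*cos(y)) dy, so v = -3*sin(y): now -3*y*sin(y) + ∫(3*sin(y)) dy.
Step 2. Evaluate the standard form: now -3*y*sin(y) - 3*cos(y).
Answer: -3*y*sin(y) - 3*cos(y).


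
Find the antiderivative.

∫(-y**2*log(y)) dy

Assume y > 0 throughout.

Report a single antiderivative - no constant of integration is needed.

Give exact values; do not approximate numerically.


Answer: -y**3*log(y)/3 + y**3/9.


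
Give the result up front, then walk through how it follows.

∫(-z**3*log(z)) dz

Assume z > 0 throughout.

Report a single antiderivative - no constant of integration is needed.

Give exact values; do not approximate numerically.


The answer is -z**4*log(z)/4 + z**4/16.
Step 1. Integrate ∫(-z**3*log(z)) dz by parts with u = log(z), dv = (-z**3) dz, so v = -z**4/4 [assuming z > 0]: now -z**4*log(z)/4 + ∫(z**3/4) dz.
Step 2. Evaluate the standard form: now -z**4*log(z)/4 + z**4/16.
Answer: -z**4*log(z)/4 + z**4/16.


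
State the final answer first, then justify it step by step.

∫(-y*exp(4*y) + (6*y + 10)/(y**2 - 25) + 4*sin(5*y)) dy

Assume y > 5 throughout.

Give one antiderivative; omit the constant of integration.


The answer is -y*exp(4*y)/4 + exp(4*y)/16 + 4*log(y - 5) + 2*log(y + 5) - 4*cos(5*y)/5.
Step 1. Rewrite: now ∫(-y*exp(4*y)) dy + ∫((6*y + 10)/(y**2 - 25)) dy + ∫(4*sin(5*y)) dy.
Step 2. Integrate ∫(-y*exp(4*y)) dy by parts with u = y, dv = (-exp(4*y)) dy, so v = -exp(4*y)/4: now -y*exp(4*y)/4 + ∫((6*y + 10)/(y**2 - 25)) dy + ∫(exp(4*y)/4) dy + ∫(4*sin(5*y)) dy.
Step 3. Evaluate the standard form: now -y*exp(4*y)/4 + exp(4*y)/16 + ∫((6*y + 10)/(y**2 - 25)) dy + ∫(4*sin(5*y)) dy.
Step 4. Evaluate the standard form: now -y*exp(4*y)/4 + exp(4*y)/16 - 4*cos(5*y)/5 + ∫((6*y + 10)/(y**2 - 25)) dy.
Step 5. Decompose ∫((6*y + 10)/(y**2 - 25)) dy by partial fractions, (6*y + 10)/(y**2 - 25) = 2/(y + 5) + 4/(y - 5): now -y*exp(4*y)/4 + exp(4*y)/16 - 4*cos(5*y)/5 + ∫(4/(y - 5)) dy + ∫(2/(y + 5)) dy.
Step 6. Evaluate the standard form [assuming y > -5]: now -y*exp(4*y)/4 + exp(4*y)/16 + 2*log(y + 5) - 4*cos(5*y)/5 + ∫(4/(y - 5)) dy.
Step 7. Evaluate the standard form [assuming y > 5]: now -y*exp(4*y)/4 + exp(4*y)/16 + 4*log(y - 5) + 2*log(y + 5) - 4*cos(5*y)/5.
Answer: -y*exp(4*y)/4 + exp(4*y)/16 + 4*log(y - 5) + 2*log(y + 5) - 4*cos(5*y)/5.


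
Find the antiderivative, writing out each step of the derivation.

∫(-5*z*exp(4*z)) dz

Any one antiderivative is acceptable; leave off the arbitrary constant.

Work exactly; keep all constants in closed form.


Step 1. Integrate ∫(-5*z*exp(4*z)) dz by parts with u = z, dv = (-5*exp(4*z)) dz, so v = -5*exp(4*z)/4: now -5*z*exp(4*z)/4 + ∫(5*exp(4*z)/4) dz.
Step 2. Evaluate the standard form: now -5*z*exp(4*z)/4 + 5*exp(4*z)/16.
Answer: -5*z*exp(4*z)/4 + 5*exp(4*z)/16.


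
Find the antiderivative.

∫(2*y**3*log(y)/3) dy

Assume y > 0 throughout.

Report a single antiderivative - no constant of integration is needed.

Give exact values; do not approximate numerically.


Answer: y**4*log(y)/6 - y**4/24.


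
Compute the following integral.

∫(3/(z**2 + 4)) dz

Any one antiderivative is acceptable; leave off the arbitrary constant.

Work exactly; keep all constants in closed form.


Answer: 3*atan(z/2)/2.


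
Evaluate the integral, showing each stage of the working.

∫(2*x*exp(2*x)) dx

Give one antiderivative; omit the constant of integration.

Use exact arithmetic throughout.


Step 1. Integrate ∫(2*x*exp(2*x)) dx by parts with u = x, dv = (2*exp(2*x)) dx, so v = exp(2*x): now x*exp(2*x) + ∫(-exp(2*x)) dx.
Step 2. Evaluate the standard form: now x*exp(2*x) - exp(2*x)/2.
Answer: x*exp(2*x) - exp(2*x)/2.


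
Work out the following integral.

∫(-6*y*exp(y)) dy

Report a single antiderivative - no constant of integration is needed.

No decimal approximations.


Answer: -6*y*exp(y) + 6*exp(y).


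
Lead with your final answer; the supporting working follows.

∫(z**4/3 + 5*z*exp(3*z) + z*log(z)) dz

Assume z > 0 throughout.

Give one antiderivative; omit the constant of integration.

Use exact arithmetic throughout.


The answer is z**5/15 + z**2*log(z)/2 - z**2/4 + 5*z*exp(3*z)/3 - 5*exp(3*z)/9.
Step 1. Rewrite: now ∫(z**4/3) dz + ∫(5*z*exp(3*z)) dz + ∫(z*log(z)) dz.
Step 2. Integrate ∫(5*z*exp(3*z)) dz by parts with u = z, dv = (5*exp(3*z)) dz, so v = 5*exp(3*z)/3: now 5*z*exp(3*z)/3 + ∫(z**4/3) dz + ∫(z*log(z)) dz + ∫(-5*exp(3*z)/3) dz.
Step 3. Evaluate the standard form: now 5*z*exp(3*z)/3 - 5*exp(3*z)/9 + ∫(z**4/3) dz + ∫(z*log(z)) dz.
Step 4. Evaluate the standard form: now z**5/15 + 5*z*exp(3*z)/3 - 5*exp(3*z)/9 + ∫(z*log(z)) dz.
Step 5. Integrate ∫(z*log(z)) dz by parts with u = log(z), dv = (z) dz, so v = z**2/2 [assuming z > 0]: now z**5/15 + z**2*log(z)/2 + 5*z*exp(3*z)/3 - 5*exp(3*z)/9 + ∫(-z/2) dz.
Step 6. Evaluate the standard form: now z**5/15 + z**2*log(z)/2 - z**2/4 + 5*z*exp(3*z)/3 - 5*exp(3*z)/9.
Answer: z**5/15 + z**2*log(z)/2 - z**2/4 + 5*z*exp(3*z)/3 - 5*exp(3*z)/9.


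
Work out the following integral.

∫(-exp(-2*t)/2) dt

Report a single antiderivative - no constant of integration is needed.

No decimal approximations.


Answer: exp(-2*t)/4.


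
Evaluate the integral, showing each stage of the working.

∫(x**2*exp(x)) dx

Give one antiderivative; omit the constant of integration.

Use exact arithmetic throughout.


Step 1. Integrate ∫(x**2*exp(x)) dx by parts with u = x**2, dv = (exp(x)) dx, so v = exp(x): now x**2*exp(x) + ∫(-2*x*exp(x)) dx.
Step 2. Integrate ∫(-2*x*exp(x)) dx by parts with u = x, dv = (-2*exp(x)) dx, so v = -2*exp(x): now x**2*exp(x) - 2*x*exp(x) + ∫(2*exp(x)) dx.
Step 3. Evaluate the standard form: now x**2*exp(x) - 2*x*exp(x) + 2*exp(x).
Answer: x**2*exp(x) - 2*x*exp(x) + 2*exp(x).


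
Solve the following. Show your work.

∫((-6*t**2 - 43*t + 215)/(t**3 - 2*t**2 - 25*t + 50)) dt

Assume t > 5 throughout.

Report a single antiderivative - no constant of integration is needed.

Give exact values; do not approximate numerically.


Step 1. Decompose ∫((-6*t**2 - 43*t + 215)/(t**3 - 2*t**2 - 25*t + 50)) dt by partial fractions, (-6*t**2 - 43*t + 215)/(t**3 - 2*t**2 - 25*t + 50) = 4/(t + 5) - 5/(t - 2) - 5/(t - 5): now ∫(-5/(t - 5)) dt + ∫(-5/(t - 2)) dt + ∫(4/(t + 5)) dt.
Step 2. Evaluate the standard form [assuming t > -5]: now 4*log(t + 5) + ∫(-5/(t - 5)) dt + ∫(-5/(t - 2)) dt.
Step 3. Evaluate the standard form [assuming t > 5]: now -5*log(t - 5) + 4*log(t + 5) + ∫(-5/(t - 2)) dt.
Step 4. Evaluate the standard form [assuming t > 2]: now -5*log(t - 5) - 5*log(t - 2) + 4*log(t + 5).
Answer: -5*log(t - 5) - 5*log(t - 2) + 4*log(t + 5).


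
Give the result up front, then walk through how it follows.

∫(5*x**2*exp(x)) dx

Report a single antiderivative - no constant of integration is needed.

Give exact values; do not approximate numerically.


The answer is 5*x**2*exp(x) - 10*x*exp(x) + 10*exp(x).
Step 1. Integrate ∫(5*x**2*exp(x)) dx by parts with u = x**2, dv = (5*exp(x)) dx, so v = 5*exp(x): now 5*x**2*exp(x) + ∫(-10*x*exp(x)) dx.
Step 2. Integrate ∫(-10*x*exp(x)) dx by parts with u = x, dv = (-10*exp(x)) dx, so v = -10*exp(x): now 5*x**2*exp(x) - 10*x*exp(x) + ∫(10*exp(x)) dx.
Step 3. Evaluate the standard form: now 5*x**2*exp(x) - 10*x*exp(x) + 10*exp(x).
Answer: 5*x**2*exp(x) - 10*x*exp(x) + 10*exp(x).


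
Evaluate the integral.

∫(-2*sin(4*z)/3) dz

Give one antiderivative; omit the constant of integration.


Answer: cos(4*z)/6.


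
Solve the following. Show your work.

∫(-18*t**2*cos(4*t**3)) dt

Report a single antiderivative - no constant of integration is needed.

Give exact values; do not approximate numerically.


Step 1. Substitute u = t**3, turning ∫(-18*t**2*cos(4*t**3)) dt into ∫(-6*cos(4*u)) du: now ∫(-6*cos(4*u)) du.
Step 2. Evaluate the standard form: now -3*sin(4*u)/2.
Step 3. Substitute back u = t**3: now -3*sin(4*t**3)/2.
Answer: -3*sin(4*t**3)/2.


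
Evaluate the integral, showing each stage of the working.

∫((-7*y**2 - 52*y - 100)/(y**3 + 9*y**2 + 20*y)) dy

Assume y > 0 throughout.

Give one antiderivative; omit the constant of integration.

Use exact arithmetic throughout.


Step 1. Decompose ∫((-7*y**2 - 52*y - 100)/(y**3 + 9*y**2 + 20*y)) dy by partial fractions, (-7*y**2 - 52*y - 100)/(y**3 + 9*y**2 + 20*y) = -3/(y + 5) + 1/(y + 4) - 5/y: now ∫(-5/y) dy + ∫(1/(y + 4)) dy + ∫(-3/(y + 5)) dy.
Step 2. Evaluate the standard form [assuming y > -5]: now -3*log(y + 5) + ∫(-5/y) dy + ∫(1/(y + 4)) dy.
Step 3. Evaluate the standard form [assuming y > 0]: now -5*log(y) - 3*log(y + 5) + ∫(1/(y + 4)) dy.
Step 4. Evaluate the standard form [assuming y > -4]: now -5*log(y) + log(y + 4) - 3*log(y + 5).
Answer: -5*log(y) + log(y + 4) - 3*log(y + 5).


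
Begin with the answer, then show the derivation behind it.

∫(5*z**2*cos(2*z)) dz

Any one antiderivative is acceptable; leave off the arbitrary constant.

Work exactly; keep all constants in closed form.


The answer is 5*z**2*sin(2*z)/2 + 5*z*cos(2*z)/2 - 5*sin(2*z)/4.
Step 1. Integrate ∫(5*z**2*cos(2*z)) dz by parts with u = z**2, dv = (5*cos(2*z)) dz, so v = 5*sin(2*z)/2: now 5*z**2*sin(2*z)/2 + ∫(-5*z*sin(2*z)) dz.
Step 2. Integrate ∫(-5*z*sin(2*z)) dz by parts with u = z, dv = (-5*sin(2*z)) dz, so v = 5*cos(2*z)/2: now 5*z**2*sin(2*z)/2 + 5*z*cos(2*z)/2 + ∫(-5*cos(2*z)/2) dz.
Step 3. Evaluate the standard form: now 5*z**2*sin(2*z)/2 + 5*z*cos(2*z)/2 - 5*sin(2*z)/4.
Answer: 5*z**2*sin(2*z)/2 + 5*z*cos(2*z)/2 - 5*sin(2*z)/4.


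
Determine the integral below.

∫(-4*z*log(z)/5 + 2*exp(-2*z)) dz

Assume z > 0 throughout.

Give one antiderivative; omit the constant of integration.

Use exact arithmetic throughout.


Answer: -2*z**2*log(z)/5 + z**2/5 - exp(-2*z).


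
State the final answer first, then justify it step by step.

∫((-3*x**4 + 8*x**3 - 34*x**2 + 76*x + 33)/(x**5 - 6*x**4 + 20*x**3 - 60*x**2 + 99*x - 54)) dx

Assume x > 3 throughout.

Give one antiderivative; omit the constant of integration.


The answer is -2*log(x - 3) - 5*log(x - 2) + 4*log(x - 1) + 2*atan(x/3)/3.
Step 1. Decompose ∫((-3*x**4 + 8*x**3 - 34*x**2 + 76*x + 33)/(x**5 - 6*x**4 + 20*x**3 - 60*x**2 + 99*x - 54)) dx by partial fractions, (-3*x**4 + 8*x**3 - 34*x**2 + 76*x + 33)/(x**5 - 6*x**4 + 20*x**3 - 60*x**2 + 99*x - 54) = 2/(x**2 + 9) + 4/(x - 1) - 5/(x - 2) - 2/(x - 3): now ∫(-2/(x - 3)) dx + ∫(-5/(x - 2)) dx + ∫(4/(x - 1)) dx + ∫(2/(x**2 + 9)) dx.
Step 2. Evaluate the standard form [assuming x > 2]: now -5*log(x - 2) + ∫(-2/(x - 3)) dx + ∫(4/(x - 1)) dx + ∫(2/(x**2 + 9)) dx.
Step 3. Evaluate the standard form [assuming x > 3]: now -2*log(x - 3) - 5*log(x - 2) + ∫(4/(x - 1)) dx + ∫(2/(x**2 + 9)) dx.
Step 4. Evaluate the standard form [assuming x > 1]: now -2*log(x - 3) - 5*log(x - 2) + 4*log(x - 1) + ∫(2/(x**2 + 9)) dx.
Step 5. Evaluate the standard form: now -2*log(x - 3) - 5*log(x - 2) + 4*log(x - 1) + 2*atan(x/3)/3.
Answer: -2*log(x - 3) - 5*log(x - 2) + 4*log(x - 1) + 2*atan(x/3)/3.


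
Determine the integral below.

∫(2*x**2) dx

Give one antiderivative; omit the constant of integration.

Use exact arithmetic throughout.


Answer: 2*x**3/3.


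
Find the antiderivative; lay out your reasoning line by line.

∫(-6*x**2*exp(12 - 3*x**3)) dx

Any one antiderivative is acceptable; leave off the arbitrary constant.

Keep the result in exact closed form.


Step 1. Substitute u = x**3 - 4, turning ∫(-6*x**2*exp(12 - 3*x**3)) dx into ∫(-2*exp(-3*u)) du: now ∫(-2*exp(-3*u)) du.
Step 2. Evaluate the standard form: now 2*exp(-3*u)/3.
Step 3. Substitute back u = x**3 - 4: now 2*exp(12 - 3*x**3)/3.
Answer: 2*exp(12 - 3*x**3)/3.


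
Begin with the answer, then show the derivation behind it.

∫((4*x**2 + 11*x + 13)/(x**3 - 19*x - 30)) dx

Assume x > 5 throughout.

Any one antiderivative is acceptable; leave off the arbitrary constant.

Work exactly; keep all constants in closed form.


The answer is 3*log(x - 5) - log(x + 2) + 2*log(x + 3).
Step 1. Decompose ∫((4*x**2 + 11*x + 13)/(x**3 - 19*x - 30)) dx by partial fractions, (4*x**2 + 11*x + 13)/(x**3 - 19*x - 30) = 2/(x + 3) - 1/(x + 2) + 3/(x - 5): now ∫(3/(x - 5)) dx + ∫(-1/(x + 2)) dx + ∫(2/(x + 3)) dx.
Step 2. Evaluate the standard form [assuming x > -3]: now 2*log(x + 3) + ∫(3/(x - 5)) dx + ∫(-1/(x + 2)) dx.
Step 3. Evaluate the standard form [assuming x > 5]: now 3*log(x - 5) + 2*log(x + 3) + ∫(-1/(x + 2)) dx.
Step 4. Evaluate the standard form [assuming x > -2]: now 3*log(x - 5) - log(x + 2) + 2*log(x + 3).
Answer: 3*log(x - 5) - log(x + 2) + 2*log(x + 3).


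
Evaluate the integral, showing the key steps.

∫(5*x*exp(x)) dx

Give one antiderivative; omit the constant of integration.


Step 1. Integrate ∫(5*x*exp(x)) dx by parts with u = x, dv = (5*exp(x)) dx, so v = 5*exp(x): now 5*x*exp(x) + ∫(-5*exp(x)) dx.
Step 2. Evaluate the standard form: now 5*x*exp(x) - 5*exp(x).
Answer: 5*x*exp(x) - 5*exp(x).


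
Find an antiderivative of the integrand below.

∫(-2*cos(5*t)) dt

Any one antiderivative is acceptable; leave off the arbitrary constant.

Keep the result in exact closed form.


Answer: -2*sin(5*t)/5.


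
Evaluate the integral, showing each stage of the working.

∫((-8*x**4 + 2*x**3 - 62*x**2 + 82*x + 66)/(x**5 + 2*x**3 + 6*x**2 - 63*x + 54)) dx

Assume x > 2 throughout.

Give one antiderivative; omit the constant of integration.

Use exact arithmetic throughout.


Step 1. Decompose ∫((-8*x**4 + 2*x**3 - 62*x**2 + 82*x + 66)/(x**5 + 2*x**3 + 6*x**2 - 63*x + 54)) dx by partial fractions, (-8*x**4 + 2*x**3 - 62*x**2 + 82*x + 66)/(x**5 + 2*x**3 + 6*x**2 - 63*x + 54) = -4/(x**2 + 9) - 4/(x + 3) - 2/(x - 1) - 2/(x - 2): now ∫(-2/(x - 2)) dx + ∫(-2/(x - 1)) dx + ∫(-4/(x + 3)) dx + ∫(-4/(x**2 + 9)) dx.
Step 2. Evaluate the standard form [assuming x > 2]: now -2*log(x - 2) + ∫(-2/(x - 1)) dx + ∫(-4/(x + 3)) dx + ∫(-4/(x**2 + 9)) dx.
Step 3. Evaluate the standard form [assuming x > 1]: now -2*log(x - 2) - 2*log(x - 1) + ∫(-4/(x + 3)) dx + ∫(-4/(x**2 + 9)) dx.
Step 4. Evaluate the standard form [assuming x > -3]: now -2*log(x - 2) - 2*log(x - 1) - 4*log(x + 3) + ∫(-4/(x**2 + 9)) dx.
Step 5. Evaluate the standard form: now -2*log(x - 2) - 2*log(x - 1) - 4*log(x + 3) - 4*atan(x/3)/3.
Answer: -2*log(x - 2) - 2*log(x - 1) - 4*log(x + 3) - 4*atan(x/3)/3.


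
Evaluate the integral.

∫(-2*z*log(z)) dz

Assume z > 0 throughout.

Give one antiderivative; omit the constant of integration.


Answer: -z**2*log(z) + z**2/2.


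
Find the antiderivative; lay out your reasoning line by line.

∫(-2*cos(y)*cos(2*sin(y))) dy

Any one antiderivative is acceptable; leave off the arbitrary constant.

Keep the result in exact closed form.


Step 1. Substitute u = sin(y), turning ∫(-2*cos(y)*cos(2*sin(y))) dy into ∫(-2*cos(2*u)) du: now ∫(-2*cos(2*u)) du.
Step 2. Evaluate the standard form: now -sin(2*u).
Step 3. Substitute back u = sin(y): now -sin(2*sin(y)).
Answer: -sin(2*sin(y)).


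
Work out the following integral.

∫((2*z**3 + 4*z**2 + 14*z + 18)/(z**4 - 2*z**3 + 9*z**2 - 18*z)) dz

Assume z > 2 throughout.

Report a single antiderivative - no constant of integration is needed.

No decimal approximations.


Answer: -log(z) + 3*log(z - 2) + 2*atan(z/3)/3.


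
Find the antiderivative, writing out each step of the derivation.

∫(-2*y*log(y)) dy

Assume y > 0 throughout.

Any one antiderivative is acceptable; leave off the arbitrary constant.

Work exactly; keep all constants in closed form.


Step 1. Integrate ∫(-2*y*log(y)) dy by parts with u = log(y), dv = (-2*y) dy, so v = -y**2 [assuming y > 0]: now -y**2*log(y) + ∫(y) dy.
Step 2. Evaluate the standard form: now -y**2*log(y) + y**2/2.
Answer: -y**2*log(y) + y**2/2.


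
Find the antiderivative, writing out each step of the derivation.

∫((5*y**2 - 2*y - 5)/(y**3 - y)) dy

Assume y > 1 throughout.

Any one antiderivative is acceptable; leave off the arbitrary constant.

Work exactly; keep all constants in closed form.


Step 1. Decompose ∫((5*y**2 - 2*y - 5)/(y**3 - y)) dy by partial fractions, (5*y**2 - 2*y - 5)/(y**3 - y) = 1/(y + 1) - 1/(y - 1) + 5/y: now ∫(5/y) dy + ∫(-1/(y - 1)) dy + ∫(1/(y + 1)) dy.
Step 2. Evaluate the standard form [assuming y > 0]: now 5*log(y) + ∫(-1/(y - 1)) dy + ∫(1/(y + 1)) dy.
Step 3. Evaluate the standard form [assuming y > -1]: now 5*log(y) + log(y + 1) + ∫(-1/(y - 1)) dy.
Step 4. Evaluate the standard form [assuming y > 1]: now 5*log(y) - log(y - 1) + log(y + 1).
Answer: 5*log(y) - log(y - 1) + log(y + 1).


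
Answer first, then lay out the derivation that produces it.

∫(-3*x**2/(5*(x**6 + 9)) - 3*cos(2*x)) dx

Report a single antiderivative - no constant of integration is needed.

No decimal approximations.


The answer is -3*sin(2*x)/2 - atan(x**3/3)/15.
Step 1. Rewrite: now ∫(-3*x**2/(5*(x**6 + 9))) dx + ∫(-3*cos(2*x)) dx.
Step 2. Substitute u = x**3, turning ∫(-3*x**2/(5*(x**6 + 9))) dx into ∫(-1/(5*(u**2 + 9))) du: now ∫(-1/(5*(u**2 + 9))) du + ∫(-3*cos(2*x)) dx.
Step 3. Evaluate the standard form: now -atan(u/3)/15 + ∫(-3*cos(2*x)) dx.
Step 4. Substitute back u = x**3: now -atan(x**3/3)/15 + ∫(-3*cos(2*x)) dx.
Step 5. Evaluate the standard form: now -3*sin(2*x)/2 - atan(x**3/3)/15.
Answer: -3*sin(2*x)/2 - atan(x**3/3)/15.


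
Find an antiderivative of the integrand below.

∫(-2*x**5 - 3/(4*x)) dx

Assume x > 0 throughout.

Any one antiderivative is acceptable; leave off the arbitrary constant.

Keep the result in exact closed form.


Answer: -x**6/3 - 3*log(x)/4.


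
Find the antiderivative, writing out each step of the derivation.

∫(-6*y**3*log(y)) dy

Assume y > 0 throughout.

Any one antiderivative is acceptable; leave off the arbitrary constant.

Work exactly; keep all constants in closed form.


Step 1. Integrate ∫(-6*y**3*log(y)) dy by parts with u = log(y), dv = (-6*y**3) dy, so v = -3*y**4/2 [assuming y > 0]: now -3*y**4*log(y)/2 + ∫(3*y**3/2) dy.
Step 2. Evaluate the standard form: now -3*y**4*log(y)/2 + 3*y**4/8.
Answer: -3*y**4*log(y)/2 + 3*y**4/8.


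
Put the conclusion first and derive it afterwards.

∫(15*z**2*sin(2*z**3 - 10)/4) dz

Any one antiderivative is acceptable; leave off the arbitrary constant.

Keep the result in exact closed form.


The answer is -5*cos(2*z**3 - 10)/8.
Step 1. Substitute u = z**3 - 5, turning ∫(15*z**2*sin(2*z**3 - 10)/4) dz into ∫(5*sin(2*u)/4) du: now ∫(5*sin(2*u)/4) du.
Step 2. Evaluate the standard form: now -5*cos(2*u)/8.
Step 3. Substitute back u = z**3 - 5: now -5*cos(2*z**3 - 10)/8.
Answer: -5*cos(2*z**3 - 10)/8.


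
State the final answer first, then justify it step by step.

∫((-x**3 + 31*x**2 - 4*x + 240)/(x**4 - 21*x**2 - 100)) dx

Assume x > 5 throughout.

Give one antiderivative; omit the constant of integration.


The answer is 3*log(x - 5) - 4*log(x + 5) - 2*atan(x/2).
Step 1. Decompose ∫((-x**3 + 31*x**2 - 4*x + 240)/(x**4 - 21*x**2 - 100)) dx by partial fractions, (-x**3 + 31*x**2 - 4*x + 240)/(x**4 - 21*x**2 - 100) = -4/(x**2 + 4) - 4/(x + 5) + 3/(x - 5): now ∫(3/(x - 5)) dx + ∫(-4/(x + 5)) dx + ∫(-4/(x**2 + 4)) dx.
Step 2. Evaluate the standard form [assuming x > -5]: now -4*log(x + 5) + ∫(3/(x - 5)) dx + ∫(-4/(x**2 + 4)) dx.
Step 3. Evaluate the standard form [assuming x > 5]: now 3*log(x - 5) - 4*log(x + 5) + ∫(-4/(x**2 + 4)) dx.
Step 4. Evaluate the standard form: now 3*log(x - 5) - 4*log(x + 5) - 2*atan(x/2).
Answer: 3*log(x - 5) - 4*log(x + 5) - 2*atan(x/2).


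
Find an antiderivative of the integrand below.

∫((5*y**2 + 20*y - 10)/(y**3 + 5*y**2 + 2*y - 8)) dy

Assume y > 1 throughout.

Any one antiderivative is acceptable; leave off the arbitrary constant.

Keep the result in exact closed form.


Answer: log(y - 1) + 5*log(y + 2) - log(y + 4).


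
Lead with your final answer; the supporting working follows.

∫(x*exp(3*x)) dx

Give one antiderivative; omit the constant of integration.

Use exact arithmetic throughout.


The answer is x*exp(3*x)/3 - exp(3*x)/9.
Step 1. Integrate ∫(x*exp(3*x)) dx by parts with u = x, dv = (exp(3*x)) dx, so v = exp(3*x)/3: now x*exp(3*x)/3 + ∫(-exp(3*x)/3) dx.
Step 2. Evaluate the standard form: now x*exp(3*x)/3 - exp(3*x)/9.
Answer: x*exp(3*x)/3 - exp(3*x)/9.


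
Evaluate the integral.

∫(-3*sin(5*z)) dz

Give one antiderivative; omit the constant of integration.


Answer: 3*cos(5*z)/5.


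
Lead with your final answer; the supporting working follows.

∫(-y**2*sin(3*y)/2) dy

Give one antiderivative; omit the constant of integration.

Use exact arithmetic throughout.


The answer is y**2*cos(3*y)/6 - y*sin(3*y)/9 - cos(3*y)/27.
Step 1. Integrate ∫(-y**2*sin(3*y)/2) dy by parts with u = y**2, dv = (-sin(3*y)/2) dy, so v = cos(3*y)/6: now y**2*cos(3*y)/6 + ∫(-y*cos(3*y)/3) dy.
Step 2. Integrate ∫(-y*cos(3*y)/3) dy by parts with u = y, dv = (-cos(3*y)/3) dy, so v = -sin(3*y)/9: now y**2*cos(3*y)/6 - y*sin(3*y)/9 + ∫(sin(3*y)/9) dy.
Step 3. Evaluate the standard form: now y**2*cos(3*y)/6 - y*sin(3*y)/9 - cos(3*y)/27.
Answer: y**2*cos(3*y)/6 - y*sin(3*y)/9 - cos(3*y)/27.


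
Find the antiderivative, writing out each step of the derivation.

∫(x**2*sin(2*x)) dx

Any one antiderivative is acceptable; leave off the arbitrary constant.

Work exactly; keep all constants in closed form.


Step 1. Integrate ∫(x**2*sin(2*x)) dx by parts with u = x**2, dv = (sin(2*x)) dx, so v = -cos(2*x)/2: now -x**2*cos(2*x)/2 + ∫(x*cos(2*x)) dx.
Step 2. Integrate ∫(x*cos(2*x)) dx by parts with u = x, dv = (cos(2*x)) dx, so v = sin(2*x)/2: now -x**2*cos(2*x)/2 + x*sin(2*x)/2 + ∫(-sin(2*x)/2) dx.
Step 3. Evaluate the standard form: now -x**2*cos(2*x)/2 + x*sin(2*x)/2 + cos(2*x)/4.
Answer: -x**2*cos(2*x)/2 + x*sin(2*x)/2 + cos(2*x)/4.


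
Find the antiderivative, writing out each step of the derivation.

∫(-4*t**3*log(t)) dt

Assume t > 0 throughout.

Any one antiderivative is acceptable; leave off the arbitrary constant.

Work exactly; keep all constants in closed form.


Step 1. Integrate ∫(-4*t**3*log(t)) dt by parts with u = log(t), dv = (-4*t**3) dt, so v = -t**4 [assuming t > 0]: now -t**4*log(t) + ∫(t**3) dt.
Step 2. Evaluate the standard form: now -t**4*log(t) + t**4/4.
Answer: -t**4*log(t) + t**4/4.


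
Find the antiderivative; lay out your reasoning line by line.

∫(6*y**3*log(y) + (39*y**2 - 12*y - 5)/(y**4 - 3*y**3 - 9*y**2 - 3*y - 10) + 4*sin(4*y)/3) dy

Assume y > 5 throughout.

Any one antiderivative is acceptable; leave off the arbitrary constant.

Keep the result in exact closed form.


Step 1. Rewrite: now ∫(6*y**3*log(y)) dy + ∫((39*y**2 - 12*y - 5)/(y**4 - 3*y**3 - 9*y**2 - 3*y - 10)) dy + ∫(4*sin(4*y)/3) dy.
Step 2. Evaluate the standard form: now -cos(4*y)/3 + ∫(6*y**3*log(y)) dy + ∫((39*y**2 - 12*y - 5)/(y**4 - 3*y**3 - 9*y**2 - 3*y - 10)) dy.
Step 3. Integrate ∫(6*y**3*log(y)) dy by parts with u = log(y), dv = (6*y**3) dy, so v = 3*y**4/2 [assuming y > 0]: now 3*y**4*log(y)/2 - cos(4*y)/3 + ∫(-3*y**3/2) dy + ∫((39*y**2 - 12*y - 5)/(y**4 - 3*y**3 - 9*y**2 - 3*y - 10)) dy.
Step 4. Evaluate the standard form: now 3*y**4*log(y)/2 - 3*y**4/8 - cos(4*y)/3 + ∫((39*y**2 - 12*y - 5)/(y**4 - 3*y**3 - 9*y**2 - 3*y - 10)) dy.
Step 5. Decompose ∫((39*y**2 - 12*y - 5)/(y**4 - 3*y**3 - 9*y**2 - 3*y - 10)) dy by partial fractions, (39*y**2 - 12*y - 5)/(y**4 - 3*y**3 - 9*y**2 - 3*y - 10) = 4/(y**2 + 1) - 5/(y + 2) + 5/(y - 5): now 3*y**4*log(y)/2 - 3*y**4/8 - cos(4*y)/3 + ∫(5/(y - 5)) dy + ∫(-5/(y + 2)) dy + ∫(4/(y**2 + 1)) dy.
Step 6. Evaluate the standard form [assuming y > 5]: now 3*y**4*log(y)/2 - 3*y**4/8 + 5*log(y - 5) - cos(4*y)/3 + ∫(-5/(y + 2)) dy + ∫(4/(y**2 + 1)) dy.
Step 7. Evaluate the standard form [assuming y > -2]: now 3*y**4*log(y)/2 - 3*y**4/8 + 5*log(y - 5) - 5*log(y + 2) - cos(4*y)/3 + ∫(4/(y**2 + 1)) dy.
Step 8. Evaluate the standard form: now 3*y**4*log(y)/2 - 3*y**4/8 + 5*log(y - 5) - 5*log(y + 2) - cos(4*y)/3 + 4*atan(y).
Answer: 3*y**4*log(y)/2 - 3*y**4/8 + 5*log(y - 5) - 5*log(y + 2) - cos(4*y)/3 + 4*atan(y).
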